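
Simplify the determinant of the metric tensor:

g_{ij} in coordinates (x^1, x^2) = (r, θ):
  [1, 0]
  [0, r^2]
For a 2×2 metric: det(g) = g_{11}·g_{22} - g_{12}·g_{21}
= (1)·(r^2) - (0)·(0)
= r^2 - 0
det(g) = r^2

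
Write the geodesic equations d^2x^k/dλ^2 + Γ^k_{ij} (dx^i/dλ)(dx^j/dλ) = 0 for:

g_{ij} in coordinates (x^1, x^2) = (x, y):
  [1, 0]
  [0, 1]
Geodesic equation: d^2x^k/dλ^2 + Γ^k_{ij} (dx^i/dλ)(dx^j/dλ) = 0.
All Christoffel symbols vanish, so the geodesics are straight lines:
d^2x/dλ^2 = 0
d^2y/dλ^2 = 0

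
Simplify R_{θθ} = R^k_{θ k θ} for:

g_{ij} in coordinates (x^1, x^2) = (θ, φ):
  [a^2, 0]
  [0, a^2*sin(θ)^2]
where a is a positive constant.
Non-zero Christoffel symbols (Γ^k_{ij} = Γ^k_{ji}):
Γ^θ_{φ φ} = -sin(2*θ)/2
Γ^φ_{θ φ} = 1/tan(θ)
R^θ_{θ θ θ} = 0 (a repeated index in an antisymmetric pair)
R^φ_{θ φ θ} = ∂_φ Γ^φ_{θ θ} - ∂_θ Γ^φ_{θ φ} + Γ^φ_{φ m} Γ^m_{θ θ} - Γ^φ_{θ m} Γ^m_{θ φ}
  = (0) - (-1/sin(θ)^2) + (0) - (1/tan(θ)^2) = 1
R_{θθ} = R^θ_{θ θ θ} + R^φ_{θ φ θ} = (0) + (1) = 1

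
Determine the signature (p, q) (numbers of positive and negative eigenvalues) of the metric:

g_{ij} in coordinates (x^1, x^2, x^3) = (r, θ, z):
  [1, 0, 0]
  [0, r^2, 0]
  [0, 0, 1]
The metric is diagonal, so its eigenvalues are the diagonal entries: 1, r^2, 1 (at a generic point, where coordinate-dependent entries are positive).
3 positive, 0 negative.
(3, 0) - Riemannian (positive definite)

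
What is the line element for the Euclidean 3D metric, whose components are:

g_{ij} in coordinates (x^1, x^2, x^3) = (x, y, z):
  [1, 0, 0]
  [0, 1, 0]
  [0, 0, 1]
ds^2 = g_{ij} dx^i dx^j; only the non-zero components contribute.
ds^2 = dx^2 + dy^2 + dz^2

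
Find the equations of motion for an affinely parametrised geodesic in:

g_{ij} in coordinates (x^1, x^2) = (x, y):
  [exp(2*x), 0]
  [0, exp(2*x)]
Geodesic equation: d^2x^k/dλ^2 + Γ^k_{ij} (dx^i/dλ)(dx^j/dλ) = 0.
Non-zero Christoffel symbols:
Γ^x_{x x} = 1
Γ^x_{y y} = -1
Γ^y_{x y} = 1
Substituting (the symmetric pair Γ^k_{ij}, Γ^k_{ji} combines into a factor 2):
d^2x/dλ^2 + (dx/dλ)^2 - (dy/dλ)^2 = 0
d^2y/dλ^2 + 2 (dx/dλ)(dy/dλ) = 0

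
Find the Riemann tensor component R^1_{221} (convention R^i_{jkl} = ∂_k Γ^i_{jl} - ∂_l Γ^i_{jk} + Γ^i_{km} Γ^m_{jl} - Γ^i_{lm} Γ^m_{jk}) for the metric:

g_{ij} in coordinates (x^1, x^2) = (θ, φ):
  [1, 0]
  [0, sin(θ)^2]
Non-zero Christoffel symbols (Γ^k_{ij} = Γ^k_{ji}):
Γ^θ_{φ φ} = -sin(2*θ)/2
Γ^φ_{θ φ} = 1/tan(θ)
R^θ_{φ φ θ} = ∂_φ Γ^θ_{φ θ} - ∂_θ Γ^θ_{φ φ} + Γ^θ_{φ m} Γ^m_{φ θ} - Γ^θ_{θ m} Γ^m_{φ φ}
  = (0) - (-cos(2*θ)) + (-cos(θ)^2) - (0) = -sin(θ)^2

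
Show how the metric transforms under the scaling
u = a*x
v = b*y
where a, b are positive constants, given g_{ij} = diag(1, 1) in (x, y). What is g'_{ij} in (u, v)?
Invert the transformation: x = u/a, y = v/b
g'_{ij} = (∂x^k/∂x'^i)(∂x^l/∂x'^j) g_{kl}; with g_{kl} = δ_{kl} this is Σ_k (∂x^k/∂x'^i)(∂x^k/∂x'^j).
Jacobian: ∂x/∂u = 1/a, ∂x/∂v = 0, ∂y/∂u = 0, ∂y/∂v = 1/b
g'_{uu} = (1/a)(1/a) + (0)(0) = 1/a^2
g'_{uv} = (1/a)(0) + (0)(1/b) = 0
g'_{vv} = (0)(0) + (1/b)(1/b) = 1/b^2
g'_{ij} = diag(1/a^2, 1/b^2)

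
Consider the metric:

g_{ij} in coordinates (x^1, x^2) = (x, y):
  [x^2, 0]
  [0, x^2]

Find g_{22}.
With x^1 = x, x^2 = y, g_{22} = g_{yy} is the row-2, column-2 entry of the matrix.
g_{22} = x^2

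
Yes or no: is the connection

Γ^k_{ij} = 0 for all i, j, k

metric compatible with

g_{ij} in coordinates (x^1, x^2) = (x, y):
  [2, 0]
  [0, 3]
Using ∇_k g_{ij} = ∂_k g_{ij} - Γ^m_{ki} g_{mj} - Γ^m_{kj} g_{im}:
e.g. ∇_x g_{xx} = (0) - (0) - (0) = 0
Every component ∇_k g_{ij} vanishes: the connection is metric compatible.
Yes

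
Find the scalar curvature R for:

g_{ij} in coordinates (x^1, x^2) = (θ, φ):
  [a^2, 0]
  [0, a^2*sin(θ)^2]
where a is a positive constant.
Non-zero Christoffel symbols (Γ^k_{ij} = Γ^k_{ji}):
Γ^θ_{φ φ} = -sin(2*θ)/2
Γ^φ_{θ φ} = 1/tan(θ)
Ricci tensor (R_{ij} = R^k_{ikj}): R_{θθ} = 1, R_{θφ} = 0, R_{φφ} = sin(θ)^2
Inverse metric: g^{θθ} = 1/a^2, g^{φφ} = 1/(a^2*sin(θ)^2)
R = g^{ij} R_{ij} = (1/a^2)(1) + (1/(a^2*sin(θ)^2))(sin(θ)^2) = 2/a^2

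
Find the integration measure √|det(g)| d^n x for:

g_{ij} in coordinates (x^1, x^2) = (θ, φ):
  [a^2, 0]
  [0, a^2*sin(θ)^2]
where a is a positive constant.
det(g) = a^4*sin(θ)^2
√|det(g)| = a^2*sin(θ) (taking 0 < θ < π so that |sin(θ)| = sin(θ))
Volume element: dV = a^2*sin(θ) dθ dφ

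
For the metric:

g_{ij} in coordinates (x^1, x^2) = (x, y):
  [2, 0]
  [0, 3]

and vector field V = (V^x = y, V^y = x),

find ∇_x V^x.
All Christoffel symbols are zero.
∇_x V^x = ∂_x V^x + Γ^x_{x j} V^j
  = (0) + (0)(y) + (0)(x)
  = 0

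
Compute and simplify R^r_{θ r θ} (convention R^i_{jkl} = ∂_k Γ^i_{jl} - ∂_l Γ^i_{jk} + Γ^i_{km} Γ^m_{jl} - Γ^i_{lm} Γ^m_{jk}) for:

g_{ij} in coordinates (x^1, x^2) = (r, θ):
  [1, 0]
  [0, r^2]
Non-zero Christoffel symbols (Γ^k_{ij} = Γ^k_{ji}):
Γ^r_{θ θ} = -r
Γ^θ_{r θ} = 1/r
R^r_{θ r θ} = ∂_r Γ^r_{θ θ} - ∂_θ Γ^r_{θ r} + Γ^r_{r m} Γ^m_{θ θ} - Γ^r_{θ m} Γ^m_{θ r}
  = (-1) - (0) + (0) - (-1) = 0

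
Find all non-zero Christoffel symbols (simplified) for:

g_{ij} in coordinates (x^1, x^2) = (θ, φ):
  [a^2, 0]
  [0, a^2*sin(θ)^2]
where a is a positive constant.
Using Γ^k_{ij} = (1/2) g^{km} (∂_i g_{mj} + ∂_j g_{mi} - ∂_m g_{ij}); the metric is diagonal, so only the m = k term contributes.
Non-zero symbols (using the symmetry Γ^k_{ij} = Γ^k_{ji}):
Γ^θ_{φ φ} = (1/2) g^{θθ} (∂_φ g_{θφ} + ∂_φ g_{θφ} - ∂_θ g_{φφ}) = (1/2)(1/a^2)((0) + (0) - (a^2*sin(2*θ))) = -sin(2*θ)/2
Γ^φ_{θ φ} = (1/2) g^{φφ} (∂_θ g_{φφ} + ∂_φ g_{φθ} - ∂_φ g_{θφ}) = (1/2)(1/(a^2*sin(θ)^2))((a^2*sin(2*θ)) + (0) - (0)) = 1/tan(θ)
All other Christoffel symbols are zero.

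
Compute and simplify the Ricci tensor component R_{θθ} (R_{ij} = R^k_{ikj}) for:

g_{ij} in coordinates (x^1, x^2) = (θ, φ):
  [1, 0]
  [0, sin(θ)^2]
Non-zero Christoffel symbols (Γ^k_{ij} = Γ^k_{ji}):
Γ^θ_{φ φ} = -sin(2*θ)/2
Γ^φ_{θ φ} = 1/tan(θ)
R^θ_{θ θ θ} = 0 (a repeated index in an antisymmetric pair)
R^φ_{θ φ θ} = ∂_φ Γ^φ_{θ θ} - ∂_θ Γ^φ_{θ φ} + Γ^φ_{φ m} Γ^m_{θ θ} - Γ^φ_{θ m} Γ^m_{θ φ}
  = (0) - (-1/sin(θ)^2) + (0) - (1/tan(θ)^2) = 1
R_{θθ} = R^θ_{θ θ θ} + R^φ_{θ φ θ} = (0) + (1) = 1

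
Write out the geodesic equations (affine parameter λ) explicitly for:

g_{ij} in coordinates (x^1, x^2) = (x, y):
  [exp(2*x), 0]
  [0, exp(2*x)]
Geodesic equation: d^2x^k/dλ^2 + Γ^k_{ij} (dx^i/dλ)(dx^j/dλ) = 0.
Non-zero Christoffel symbols:
Γ^x_{x x} = 1
Γ^x_{y y} = -1
Γ^y_{x y} = 1
Substituting (the symmetric pair Γ^k_{ij}, Γ^k_{ji} combines into a factor 2):
d^2x/dλ^2 + (dx/dλ)^2 - (dy/dλ)^2 = 0
d^2y/dλ^2 + 2 (dx/dλ)(dy/dλ) = 0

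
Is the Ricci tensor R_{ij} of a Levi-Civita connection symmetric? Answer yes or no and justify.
R_{ij} = R^k_{ikj}; the pair symmetry R_{kilj} = R_{ljki} gives R_{ij} = R_{ji}.
Yes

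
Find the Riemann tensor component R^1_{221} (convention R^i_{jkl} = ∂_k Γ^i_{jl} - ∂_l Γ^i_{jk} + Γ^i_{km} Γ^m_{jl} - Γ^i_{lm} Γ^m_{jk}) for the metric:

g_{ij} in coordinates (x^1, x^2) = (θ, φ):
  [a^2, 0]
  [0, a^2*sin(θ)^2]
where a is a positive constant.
Non-zero Christoffel symbols (Γ^k_{ij} = Γ^k_{ji}):
Γ^θ_{φ φ} = -sin(2*θ)/2
Γ^φ_{θ φ} = 1/tan(θ)
R^θ_{φ φ θ} = ∂_φ Γ^θ_{φ θ} - ∂_θ Γ^θ_{φ φ} + Γ^θ_{φ m} Γ^m_{φ θ} - Γ^θ_{θ m} Γ^m_{φ φ}
  = (0) - (-cos(2*θ)) + (-cos(θ)^2) - (0) = -sin(θ)^2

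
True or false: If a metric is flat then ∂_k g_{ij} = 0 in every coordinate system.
Flatness means R^i_{jkl} = 0; the components can still vary, e.g. the flat plane in polar coordinates has g_{θθ} = r^2.
False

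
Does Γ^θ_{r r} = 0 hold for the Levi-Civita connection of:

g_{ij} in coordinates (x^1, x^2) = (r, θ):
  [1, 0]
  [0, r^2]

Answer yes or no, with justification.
Γ^θ_{r r} = (1/2) g^{θθ} (∂_r g_{θr} + ∂_r g_{θr} - ∂_θ g_{rr}) = (1/2)(1/r^2)((0) + (0) - (0)) = 0
This equals the proposed value 0.
Yes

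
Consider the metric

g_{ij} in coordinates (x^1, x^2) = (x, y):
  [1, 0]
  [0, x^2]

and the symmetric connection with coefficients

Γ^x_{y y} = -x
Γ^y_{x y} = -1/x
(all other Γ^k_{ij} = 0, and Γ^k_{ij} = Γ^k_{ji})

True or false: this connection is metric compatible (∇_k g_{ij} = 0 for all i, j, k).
Using ∇_k g_{ij} = ∂_k g_{ij} - Γ^m_{ki} g_{mj} - Γ^m_{kj} g_{im}:
∇_y g_{xy} = (0) - (-x) - (-x) = 2*x ≠ 0
So the connection is not metric compatible (it is not the Levi-Civita connection).
False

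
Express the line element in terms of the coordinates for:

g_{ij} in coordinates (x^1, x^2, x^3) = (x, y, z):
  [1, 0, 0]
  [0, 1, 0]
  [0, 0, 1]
ds^2 = g_{ij} dx^i dx^j; only the non-zero components contribute.
ds^2 = dx^2 + dy^2 + dz^2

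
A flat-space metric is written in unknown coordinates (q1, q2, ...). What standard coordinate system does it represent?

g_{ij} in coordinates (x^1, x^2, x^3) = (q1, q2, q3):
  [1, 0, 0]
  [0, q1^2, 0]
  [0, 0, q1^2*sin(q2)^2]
The line element ds^2 = dq1^2 + q1^2 dq2^2 + q1^2 sin(q2)^2 dq3^2 is dr^2 + r^2 dθ^2 + r^2 sin(θ)^2 dφ^2 with q1 = r, q2 = θ, q3 = φ.
spherical coordinates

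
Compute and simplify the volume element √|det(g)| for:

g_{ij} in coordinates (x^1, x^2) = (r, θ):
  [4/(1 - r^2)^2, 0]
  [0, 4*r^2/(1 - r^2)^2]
det(g) = 16*r^2/(1 - r^2)^4
√|det(g)| = 4*r/(r^2 - 1)^2
Volume element: dV = 4*r/(r^2 - 1)^2 dr dθ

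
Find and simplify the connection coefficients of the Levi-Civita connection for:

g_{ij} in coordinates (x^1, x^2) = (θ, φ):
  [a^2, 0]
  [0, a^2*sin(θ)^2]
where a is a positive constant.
Using Γ^k_{ij} = (1/2) g^{km} (∂_i g_{mj} + ∂_j g_{mi} - ∂_m g_{ij}); the metric is diagonal, so only the m = k term contributes.
Non-zero symbols (using the symmetry Γ^k_{ij} = Γ^k_{ji}):
Γ^θ_{φ φ} = (1/2) g^{θθ} (∂_φ g_{θφ} + ∂_φ g_{θφ} - ∂_θ g_{φφ}) = (1/2)(1/a^2)((0) + (0) - (a^2*sin(2*θ))) = -sin(2*θ)/2
Γ^φ_{θ φ} = (1/2) g^{φφ} (∂_θ g_{φφ} + ∂_φ g_{φθ} - ∂_φ g_{θφ}) = (1/2)(1/(a^2*sin(θ)^2))((a^2*sin(2*θ)) + (0) - (0)) = 1/tan(θ)
All other Christoffel symbols are zero.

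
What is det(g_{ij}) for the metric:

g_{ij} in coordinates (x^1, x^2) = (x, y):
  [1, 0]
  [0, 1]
For a 2×2 metric: det(g) = g_{11}·g_{22} - g_{12}·g_{21}
= (1)·(1) - (0)·(0)
= 1 - 0
det(g) = 1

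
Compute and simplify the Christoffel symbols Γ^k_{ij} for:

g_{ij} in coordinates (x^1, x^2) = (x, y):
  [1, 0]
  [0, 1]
Using Γ^k_{ij} = (1/2) g^{km} (∂_i g_{mj} + ∂_j g_{mi} - ∂_m g_{ij}); the metric is diagonal, so only the m = k term contributes.
Every metric component is constant, so all ∂_m g_{ij} = 0 and every Christoffel symbol vanishes.
All Christoffel symbols are zero.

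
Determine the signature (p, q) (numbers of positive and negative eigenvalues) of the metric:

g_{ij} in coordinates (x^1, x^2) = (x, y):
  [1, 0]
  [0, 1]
The metric is diagonal, so its eigenvalues are the diagonal entries: 1, 1 (at a generic point, where coordinate-dependent entries are positive).
2 positive, 0 negative.
(2, 0) - Riemannian (positive definite)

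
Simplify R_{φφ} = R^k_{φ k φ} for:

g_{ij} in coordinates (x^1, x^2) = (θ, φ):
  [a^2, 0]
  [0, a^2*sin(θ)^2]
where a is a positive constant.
Non-zero Christoffel symbols (Γ^k_{ij} = Γ^k_{ji}):
Γ^θ_{φ φ} = -sin(2*θ)/2
Γ^φ_{θ φ} = 1/tan(θ)
R^θ_{φ θ φ} = ∂_θ Γ^θ_{φ φ} - ∂_φ Γ^θ_{φ θ} + Γ^θ_{θ m} Γ^m_{φ φ} - Γ^θ_{φ m} Γ^m_{φ θ}
  = (-cos(2*θ)) - (0) + (0) - (-cos(θ)^2) = sin(θ)^2
R^φ_{φ φ φ} = 0 (a repeated index in an antisymmetric pair)
R_{φφ} = R^θ_{φ θ φ} + R^φ_{φ φ φ} = (sin(θ)^2) + (0) = sin(θ)^2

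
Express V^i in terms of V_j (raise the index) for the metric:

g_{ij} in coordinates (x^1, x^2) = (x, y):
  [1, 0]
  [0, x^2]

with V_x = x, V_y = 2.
Inverse metric (diagonal): g^{xx} = 1, g^{yy} = 1/x^2
V^i = g^{ij} V_j:
V^x = (1)(x) + (0)(2) = x
V^y = (0)(x) + (1/x^2)(2) = 2/x^2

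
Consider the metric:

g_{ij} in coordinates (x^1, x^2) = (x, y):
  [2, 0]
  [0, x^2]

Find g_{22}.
With x^1 = x, x^2 = y, g_{22} = g_{yy} is the row-2, column-2 entry of the matrix.
g_{22} = x^2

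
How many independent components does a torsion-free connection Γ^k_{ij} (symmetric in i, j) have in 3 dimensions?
Γ^k_{ij} has n choices for the upper index and n(n+1)/2 independent symmetric lower index pairs.
Total = 3 × 3×4/2 = 3 × 6 = 18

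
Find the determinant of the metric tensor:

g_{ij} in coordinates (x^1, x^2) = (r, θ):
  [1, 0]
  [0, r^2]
For a 2×2 metric: det(g) = g_{11}·g_{22} - g_{12}·g_{21}
= (1)·(r^2) - (0)·(0)
= r^2 - 0
det(g) = r^2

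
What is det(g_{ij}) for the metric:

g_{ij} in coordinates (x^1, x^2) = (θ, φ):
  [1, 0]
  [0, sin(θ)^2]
For a 2×2 metric: det(g) = g_{11}·g_{22} - g_{12}·g_{21}
= (1)·(sin(θ)^2) - (0)·(0)
= sin(θ)^2 - 0
det(g) = sin(θ)^2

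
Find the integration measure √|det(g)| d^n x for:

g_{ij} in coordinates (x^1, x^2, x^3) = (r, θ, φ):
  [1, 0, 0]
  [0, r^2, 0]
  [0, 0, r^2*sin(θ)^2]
det(g) = r^4*sin(θ)^2
√|det(g)| = r^2*sin(θ) (taking 0 < θ < π so that |sin(θ)| = sin(θ))
Volume element: dV = r^2*sin(θ) dr dθ dφ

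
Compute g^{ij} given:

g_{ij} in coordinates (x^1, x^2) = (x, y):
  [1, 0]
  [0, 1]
The metric is diagonal, so g^{ij} is diagonal with entries 1/g_{ii}: diag(1, 1).
g^{ij}:
  [1, 0]
  [0, 1]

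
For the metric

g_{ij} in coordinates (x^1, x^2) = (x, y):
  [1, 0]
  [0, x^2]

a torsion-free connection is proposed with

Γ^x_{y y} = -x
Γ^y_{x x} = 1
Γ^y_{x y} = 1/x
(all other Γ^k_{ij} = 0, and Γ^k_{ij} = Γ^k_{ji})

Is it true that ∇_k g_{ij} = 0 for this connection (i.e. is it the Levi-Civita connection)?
Using ∇_k g_{ij} = ∂_k g_{ij} - Γ^m_{ki} g_{mj} - Γ^m_{kj} g_{im}:
∇_x g_{xy} = (0) - (x^2) - (0) = -x^2 ≠ 0
So the connection is not metric compatible (it is not the Levi-Civita connection).
No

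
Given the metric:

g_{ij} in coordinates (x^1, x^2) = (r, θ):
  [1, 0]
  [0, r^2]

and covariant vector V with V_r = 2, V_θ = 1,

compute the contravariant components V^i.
Inverse metric (diagonal): g^{rr} = 1, g^{θθ} = 1/r^2
V^i = g^{ij} V_j:
V^r = (1)(2) + (0)(1) = 2
V^θ = (0)(2) + (1/r^2)(1) = 1/r^2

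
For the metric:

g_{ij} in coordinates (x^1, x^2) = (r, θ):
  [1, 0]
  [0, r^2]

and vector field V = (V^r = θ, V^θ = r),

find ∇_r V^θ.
Non-zero Christoffel symbols:
Γ^r_{θ θ} = -r
Γ^θ_{r θ} = 1/r
∇_r V^θ = ∂_r V^θ + Γ^θ_{r j} V^j
  = (1) + (0)(θ) + (1/r)(r)
  = 2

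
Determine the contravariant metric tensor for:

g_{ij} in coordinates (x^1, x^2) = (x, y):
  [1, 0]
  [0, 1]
The metric is diagonal, so g^{ij} is diagonal with entries 1/g_{ii}: diag(1, 1).
g^{ij}:
  [1, 0]
  [0, 1]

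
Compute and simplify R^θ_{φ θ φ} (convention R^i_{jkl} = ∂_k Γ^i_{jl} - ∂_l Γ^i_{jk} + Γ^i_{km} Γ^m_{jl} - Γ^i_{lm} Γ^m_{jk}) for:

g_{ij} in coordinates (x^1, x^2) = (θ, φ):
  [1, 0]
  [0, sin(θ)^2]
Non-zero Christoffel symbols (Γ^k_{ij} = Γ^k_{ji}):
Γ^θ_{φ φ} = -sin(2*θ)/2
Γ^φ_{θ φ} = 1/tan(θ)
R^θ_{φ θ φ} = ∂_θ Γ^θ_{φ φ} - ∂_φ Γ^θ_{φ θ} + Γ^θ_{θ m} Γ^m_{φ φ} - Γ^θ_{φ m} Γ^m_{φ θ}
  = (-cos(2*θ)) - (0) + (0) - (-cos(θ)^2) = sin(θ)^2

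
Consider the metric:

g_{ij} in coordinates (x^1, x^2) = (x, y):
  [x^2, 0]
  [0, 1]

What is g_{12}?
With x^1 = x, x^2 = y, g_{12} = g_{xy} is the row-1, column-2 entry of the matrix.
g_{12} = 0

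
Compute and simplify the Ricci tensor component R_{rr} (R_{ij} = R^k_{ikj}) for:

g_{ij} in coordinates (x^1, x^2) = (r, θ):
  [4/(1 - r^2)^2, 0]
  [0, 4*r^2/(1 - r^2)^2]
Non-zero Christoffel symbols (Γ^k_{ij} = Γ^k_{ji}):
Γ^r_{r r} = 2*r/(1 - r^2)
Γ^r_{θ θ} = (r^3 + r)/(r^2 - 1)
Γ^θ_{r θ} = (-r^2 - 1)/(r^3 - r)
R^r_{r r r} = 0 (a repeated index in an antisymmetric pair)
R^θ_{r θ r} = ∂_θ Γ^θ_{r r} - ∂_r Γ^θ_{r θ} + Γ^θ_{θ m} Γ^m_{r r} - Γ^θ_{r m} Γ^m_{r θ}
  = (0) - ((r^4 + 4*r^2 - 1)/(r^3 - r)^2) + (2*(r^2 + 1)/(r^2 - 1)^2) - ((r^2 + 1)^2/(r^3 - r)^2) = -4/(r^2 - 1)^2
R_{rr} = R^r_{r r r} + R^θ_{r θ r} = (0) + (-4/(r^2 - 1)^2) = -4/(r^2 - 1)^2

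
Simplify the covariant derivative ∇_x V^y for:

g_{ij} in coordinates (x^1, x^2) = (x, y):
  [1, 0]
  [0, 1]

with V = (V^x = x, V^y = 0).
All Christoffel symbols are zero.
∇_x V^y = ∂_x V^y + Γ^y_{x j} V^j
  = (0) + (0)(x) + (0)(0)
  = 0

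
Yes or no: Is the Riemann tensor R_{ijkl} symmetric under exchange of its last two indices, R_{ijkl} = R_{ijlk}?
It is antisymmetric in the last pair: R_{ijkl} = -R_{ijlk}.
No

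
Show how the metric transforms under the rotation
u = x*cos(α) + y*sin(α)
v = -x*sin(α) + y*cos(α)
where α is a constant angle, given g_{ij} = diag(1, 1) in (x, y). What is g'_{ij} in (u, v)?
Invert the transformation: x = u*cos(α) - v*sin(α), y = u*sin(α) + v*cos(α)
g'_{ij} = (∂x^k/∂x'^i)(∂x^l/∂x'^j) g_{kl}; with g_{kl} = δ_{kl} this is Σ_k (∂x^k/∂x'^i)(∂x^k/∂x'^j).
Jacobian: ∂x/∂u = cos(α), ∂x/∂v = -sin(α), ∂y/∂u = sin(α), ∂y/∂v = cos(α)
g'_{uu} = (cos(α))(cos(α)) + (sin(α))(sin(α)) = 1
g'_{uv} = (cos(α))(-sin(α)) + (sin(α))(cos(α)) = 0
g'_{vv} = (-sin(α))(-sin(α)) + (cos(α))(cos(α)) = 1
g'_{ij} = diag(1, 1)
The Euclidean metric is invariant under rotations.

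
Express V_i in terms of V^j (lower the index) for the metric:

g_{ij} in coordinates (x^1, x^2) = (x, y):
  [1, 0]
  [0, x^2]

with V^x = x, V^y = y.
V_i = g_{ij} V^j:
V_x = (1)(x) + (0)(y) = x
V_y = (0)(x) + (x^2)(y) = x^2*y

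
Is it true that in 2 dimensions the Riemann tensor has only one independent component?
The number of independent components is n^2(n^2-1)/12 = 4·3/12 = 1 for n = 2 (e.g. R_{1212}).
Yes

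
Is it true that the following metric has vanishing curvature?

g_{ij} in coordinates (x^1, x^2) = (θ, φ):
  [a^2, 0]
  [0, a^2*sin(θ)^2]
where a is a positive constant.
Non-zero Christoffel symbols:
Γ^θ_{φ φ} = -sin(2*θ)/2
Γ^φ_{θ φ} = 1/tan(θ)
Ricci tensor: R_{θθ} = 1, R_{θφ} = 0, R_{φφ} = sin(θ)^2
The Ricci tensor is non-zero, so the Riemann tensor is non-zero: not flat.
No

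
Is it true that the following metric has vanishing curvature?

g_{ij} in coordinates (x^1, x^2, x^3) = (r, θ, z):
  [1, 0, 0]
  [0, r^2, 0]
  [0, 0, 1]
Non-zero Christoffel symbols:
Γ^r_{θ θ} = -r
Γ^θ_{r θ} = 1/r
Ricci tensor: R_{rr} = 0, R_{rθ} = 0, R_{rz} = 0, R_{θθ} = 0, R_{θz} = 0, R_{zz} = 0
All R_{ij} vanish; in 3 dimensions the Riemann tensor is fully determined by the Ricci tensor, so R^i_{jkl} = 0: the metric is flat (curvilinear coordinates on flat space).
Yes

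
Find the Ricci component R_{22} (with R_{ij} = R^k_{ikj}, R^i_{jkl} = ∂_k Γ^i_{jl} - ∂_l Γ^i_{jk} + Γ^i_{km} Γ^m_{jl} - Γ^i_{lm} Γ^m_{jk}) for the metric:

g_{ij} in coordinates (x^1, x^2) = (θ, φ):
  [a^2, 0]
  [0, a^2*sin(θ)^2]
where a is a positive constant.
Non-zero Christoffel symbols (Γ^k_{ij} = Γ^k_{ji}):
Γ^θ_{φ φ} = -sin(2*θ)/2
Γ^φ_{θ φ} = 1/tan(θ)
R^θ_{φ θ φ} = ∂_θ Γ^θ_{φ φ} - ∂_φ Γ^θ_{φ θ} + Γ^θ_{θ m} Γ^m_{φ φ} - Γ^θ_{φ m} Γ^m_{φ θ}
  = (-cos(2*θ)) - (0) + (0) - (-cos(θ)^2) = sin(θ)^2
R^φ_{φ φ φ} = 0 (a repeated index in an antisymmetric pair)
R_{φφ} = R^θ_{φ θ φ} + R^φ_{φ φ φ} = (sin(θ)^2) + (0) = sin(θ)^2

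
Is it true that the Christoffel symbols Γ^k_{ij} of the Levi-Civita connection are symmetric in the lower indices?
The Levi-Civita connection is torsion-free, which is exactly Γ^k_{ij} = Γ^k_{ji}.
Yes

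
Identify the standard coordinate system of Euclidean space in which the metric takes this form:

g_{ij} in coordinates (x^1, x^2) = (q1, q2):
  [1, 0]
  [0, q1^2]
The line element ds^2 = dq1^2 + q1^2 dq2^2 is dr^2 + r^2 dθ^2 with q1 = r, q2 = θ.
polar coordinates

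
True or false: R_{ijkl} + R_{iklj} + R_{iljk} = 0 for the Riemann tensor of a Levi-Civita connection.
This is the first (algebraic) Bianchi identity.
True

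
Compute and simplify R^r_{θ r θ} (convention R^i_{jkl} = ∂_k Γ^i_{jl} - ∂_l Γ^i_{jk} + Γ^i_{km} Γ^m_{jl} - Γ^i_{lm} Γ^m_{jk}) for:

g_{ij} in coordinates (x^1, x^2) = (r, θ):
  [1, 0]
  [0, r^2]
Non-zero Christoffel symbols (Γ^k_{ij} = Γ^k_{ji}):
Γ^r_{θ θ} = -r
Γ^θ_{r θ} = 1/r
R^r_{θ r θ} = ∂_r Γ^r_{θ θ} - ∂_θ Γ^r_{θ r} + Γ^r_{r m} Γ^m_{θ θ} - Γ^r_{θ m} Γ^m_{θ r}
  = (-1) - (0) + (0) - (-1) = 0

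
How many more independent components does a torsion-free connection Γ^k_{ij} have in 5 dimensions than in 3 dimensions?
Independent components in n dimensions: n × n(n+1)/2 = n^2(n+1)/2.
5D: 5 × 15 = 75
3D: 3 × 6 = 18
Difference = 75 - 18 = 57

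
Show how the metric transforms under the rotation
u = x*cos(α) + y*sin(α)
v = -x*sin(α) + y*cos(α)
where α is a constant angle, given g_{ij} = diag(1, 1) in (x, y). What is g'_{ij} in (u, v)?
Invert the transformation: x = u*cos(α) - v*sin(α), y = u*sin(α) + v*cos(α)
g'_{ij} = (∂x^k/∂x'^i)(∂x^l/∂x'^j) g_{kl}; with g_{kl} = δ_{kl} this is Σ_k (∂x^k/∂x'^i)(∂x^k/∂x'^j).
Jacobian: ∂x/∂u = cos(α), ∂x/∂v = -sin(α), ∂y/∂u = sin(α), ∂y/∂v = cos(α)
g'_{uu} = (cos(α))(cos(α)) + (sin(α))(sin(α)) = 1
g'_{uv} = (cos(α))(-sin(α)) + (sin(α))(cos(α)) = 0
g'_{vv} = (-sin(α))(-sin(α)) + (cos(α))(cos(α)) = 1
g'_{ij} = diag(1, 1)
The Euclidean metric is invariant under rotations.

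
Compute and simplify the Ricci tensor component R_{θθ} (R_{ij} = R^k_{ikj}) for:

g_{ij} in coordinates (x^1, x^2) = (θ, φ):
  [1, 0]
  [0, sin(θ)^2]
Non-zero Christoffel symbols (Γ^k_{ij} = Γ^k_{ji}):
Γ^θ_{φ φ} = -sin(2*θ)/2
Γ^φ_{θ φ} = 1/tan(θ)
R^θ_{θ θ θ} = 0 (a repeated index in an antisymmetric pair)
R^φ_{θ φ θ} = ∂_φ Γ^φ_{θ θ} - ∂_θ Γ^φ_{θ φ} + Γ^φ_{φ m} Γ^m_{θ θ} - Γ^φ_{θ m} Γ^m_{θ φ}
  = (0) - (-1/sin(θ)^2) + (0) - (1/tan(θ)^2) = 1
R_{θθ} = R^θ_{θ θ θ} + R^φ_{θ φ θ} = (0) + (1) = 1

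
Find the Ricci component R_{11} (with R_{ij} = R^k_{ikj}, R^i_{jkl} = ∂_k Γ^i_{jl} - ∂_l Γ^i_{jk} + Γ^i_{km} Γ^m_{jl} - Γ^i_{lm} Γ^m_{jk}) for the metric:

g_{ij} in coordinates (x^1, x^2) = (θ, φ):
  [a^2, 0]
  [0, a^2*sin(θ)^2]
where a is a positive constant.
Non-zero Christoffel symbols (Γ^k_{ij} = Γ^k_{ji}):
Γ^θ_{φ φ} = -sin(2*θ)/2
Γ^φ_{θ φ} = 1/tan(θ)
R^θ_{θ θ θ} = 0 (a repeated index in an antisymmetric pair)
R^φ_{θ φ θ} = ∂_φ Γ^φ_{θ θ} - ∂_θ Γ^φ_{θ φ} + Γ^φ_{φ m} Γ^m_{θ θ} - Γ^φ_{θ m} Γ^m_{θ φ}
  = (0) - (-1/sin(θ)^2) + (0) - (1/tan(θ)^2) = 1
R_{θθ} = R^θ_{θ θ θ} + R^φ_{θ φ θ} = (0) + (1) = 1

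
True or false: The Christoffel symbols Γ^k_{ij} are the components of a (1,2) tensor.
Under a change of coordinates Γ picks up an inhomogeneous term ∂²x/∂x'∂x'; e.g. Γ = 0 in Cartesian coordinates but Γ^r_{θθ} = -r in polar coordinates on the same flat plane.
False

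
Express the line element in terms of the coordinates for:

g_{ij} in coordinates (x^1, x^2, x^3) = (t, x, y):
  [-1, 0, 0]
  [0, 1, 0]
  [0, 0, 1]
ds^2 = g_{ij} dx^i dx^j; only the non-zero components contribute.
ds^2 = -dt^2 + dx^2 + dy^2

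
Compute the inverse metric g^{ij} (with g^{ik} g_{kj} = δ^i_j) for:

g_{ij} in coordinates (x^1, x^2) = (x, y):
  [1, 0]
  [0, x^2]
The metric is diagonal, so g^{ij} is diagonal with entries 1/g_{ii}: diag(1, 1/(x^2)).
g^{ij}:
  [1, 0]
  [0, 1/x^2]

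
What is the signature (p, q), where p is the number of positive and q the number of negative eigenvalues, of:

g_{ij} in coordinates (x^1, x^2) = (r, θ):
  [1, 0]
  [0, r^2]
The metric is diagonal, so its eigenvalues are the diagonal entries: 1, r^2 (at a generic point, where coordinate-dependent entries are positive).
2 positive, 0 negative.
(2, 0) - Riemannian (positive definite)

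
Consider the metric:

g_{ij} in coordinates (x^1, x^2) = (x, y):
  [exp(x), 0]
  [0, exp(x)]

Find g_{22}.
With x^1 = x, x^2 = y, g_{22} = g_{yy} is the row-2, column-2 entry of the matrix.
g_{22} = exp(x)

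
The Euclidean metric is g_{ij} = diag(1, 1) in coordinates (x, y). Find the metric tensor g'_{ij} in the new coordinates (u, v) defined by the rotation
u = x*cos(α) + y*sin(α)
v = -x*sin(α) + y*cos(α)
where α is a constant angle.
Invert the transformation: x = u*cos(α) - v*sin(α), y = u*sin(α) + v*cos(α)
g'_{ij} = (∂x^k/∂x'^i)(∂x^l/∂x'^j) g_{kl}; with g_{kl} = δ_{kl} this is Σ_k (∂x^k/∂x'^i)(∂x^k/∂x'^j).
Jacobian: ∂x/∂u = cos(α), ∂x/∂v = -sin(α), ∂y/∂u = sin(α), ∂y/∂v = cos(α)
g'_{uu} = (cos(α))(cos(α)) + (sin(α))(sin(α)) = 1
g'_{uv} = (cos(α))(-sin(α)) + (sin(α))(cos(α)) = 0
g'_{vv} = (-sin(α))(-sin(α)) + (cos(α))(cos(α)) = 1
g'_{ij} = diag(1, 1)
The Euclidean metric is invariant under rotations.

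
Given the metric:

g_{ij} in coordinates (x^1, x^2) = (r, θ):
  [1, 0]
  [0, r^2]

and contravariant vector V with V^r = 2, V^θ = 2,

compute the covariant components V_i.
V_i = g_{ij} V^j:
V_r = (1)(2) + (0)(2) = 2
V_θ = (0)(2) + (r^2)(2) = 2*r^2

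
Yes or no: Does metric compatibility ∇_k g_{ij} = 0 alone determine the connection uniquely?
One also needs vanishing torsion; metric compatibility plus torsion-freeness singles out the Levi-Civita connection.
No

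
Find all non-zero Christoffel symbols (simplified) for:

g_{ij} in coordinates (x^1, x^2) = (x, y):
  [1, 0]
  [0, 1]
Using Γ^k_{ij} = (1/2) g^{km} (∂_i g_{mj} + ∂_j g_{mi} - ∂_m g_{ij}); the metric is diagonal, so only the m = k term contributes.
Every metric component is constant, so all ∂_m g_{ij} = 0 and every Christoffel symbol vanishes.
All Christoffel symbols are zero.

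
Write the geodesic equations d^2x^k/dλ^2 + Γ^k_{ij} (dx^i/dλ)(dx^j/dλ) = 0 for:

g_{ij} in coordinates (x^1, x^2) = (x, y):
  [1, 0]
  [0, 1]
Geodesic equation: d^2x^k/dλ^2 + Γ^k_{ij} (dx^i/dλ)(dx^j/dλ) = 0.
All Christoffel symbols vanish, so the geodesics are straight lines:
d^2x/dλ^2 = 0
d^2y/dλ^2 = 0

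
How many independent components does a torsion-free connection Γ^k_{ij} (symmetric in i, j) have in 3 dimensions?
Γ^k_{ij} has n choices for the upper index and n(n+1)/2 independent symmetric lower index pairs.
Total = 3 × 3×4/2 = 3 × 6 = 18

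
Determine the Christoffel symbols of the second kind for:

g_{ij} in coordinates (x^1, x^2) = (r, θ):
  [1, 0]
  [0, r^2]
Using Γ^k_{ij} = (1/2) g^{km} (∂_i g_{mj} + ∂_j g_{mi} - ∂_m g_{ij}); the metric is diagonal, so only the m = k term contributes.
Non-zero symbols (using the symmetry Γ^k_{ij} = Γ^k_{ji}):
Γ^r_{θ θ} = (1/2) g^{rr} (∂_θ g_{rθ} + ∂_θ g_{rθ} - ∂_r g_{θθ}) = (1/2)(1)((0) + (0) - (2*r)) = -r
Γ^θ_{r θ} = (1/2) g^{θθ} (∂_r g_{θθ} + ∂_θ g_{θr} - ∂_θ g_{rθ}) = (1/2)(1/r^2)((2*r) + (0) - (0)) = 1/r
All other Christoffel symbols are zero.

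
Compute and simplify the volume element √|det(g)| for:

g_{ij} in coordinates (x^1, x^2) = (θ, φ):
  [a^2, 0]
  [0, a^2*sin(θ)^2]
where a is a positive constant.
det(g) = a^4*sin(θ)^2
√|det(g)| = a^2*sin(θ) (taking 0 < θ < π so that |sin(θ)| = sin(θ))
Volume element: dV = a^2*sin(θ) dθ dφ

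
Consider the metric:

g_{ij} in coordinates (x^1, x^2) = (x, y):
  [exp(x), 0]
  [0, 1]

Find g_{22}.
With x^1 = x, x^2 = y, g_{22} = g_{yy} is the row-2, column-2 entry of the matrix.
g_{22} = 1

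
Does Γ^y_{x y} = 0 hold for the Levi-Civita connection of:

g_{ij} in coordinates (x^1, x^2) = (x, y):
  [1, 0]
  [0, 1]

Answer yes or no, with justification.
Γ^y_{x y} = (1/2) g^{yy} (∂_x g_{yy} + ∂_y g_{yx} - ∂_y g_{xy}) = (1/2)(1)((0) + (0) - (0)) = 0
This equals the proposed value 0.
Yes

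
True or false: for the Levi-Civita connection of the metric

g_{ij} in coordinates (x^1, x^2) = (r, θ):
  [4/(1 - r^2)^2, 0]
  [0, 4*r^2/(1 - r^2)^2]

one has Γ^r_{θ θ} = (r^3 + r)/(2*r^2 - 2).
Γ^r_{θ θ} = (1/2) g^{rr} (∂_θ g_{rθ} + ∂_θ g_{rθ} - ∂_r g_{θθ}) = (1/2)((1 - r^2)^2/4)((0) + (0) - (-8*(r^3 + r)/(r^2 - 1)^3)) = (r^3 + r)/(r^2 - 1)
This differs from the proposed value (r^3 + r)/(2*r^2 - 2).
False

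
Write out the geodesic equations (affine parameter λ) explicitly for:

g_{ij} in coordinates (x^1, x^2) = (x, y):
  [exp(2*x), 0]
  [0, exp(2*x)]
Geodesic equation: d^2x^k/dλ^2 + Γ^k_{ij} (dx^i/dλ)(dx^j/dλ) = 0.
Non-zero Christoffel symbols:
Γ^x_{x x} = 1
Γ^x_{y y} = -1
Γ^y_{x y} = 1
Substituting (the symmetric pair Γ^k_{ij}, Γ^k_{ji} combines into a factor 2):
d^2x/dλ^2 + (dx/dλ)^2 - (dy/dλ)^2 = 0
d^2y/dλ^2 + 2 (dx/dλ)(dy/dλ) = 0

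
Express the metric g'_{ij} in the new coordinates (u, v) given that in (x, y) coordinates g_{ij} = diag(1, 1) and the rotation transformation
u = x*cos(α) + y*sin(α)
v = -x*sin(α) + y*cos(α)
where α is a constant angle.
Invert the transformation: x = u*cos(α) - v*sin(α), y = u*sin(α) + v*cos(α)
g'_{ij} = (∂x^k/∂x'^i)(∂x^l/∂x'^j) g_{kl}; with g_{kl} = δ_{kl} this is Σ_k (∂x^k/∂x'^i)(∂x^k/∂x'^j).
Jacobian: ∂x/∂u = cos(α), ∂x/∂v = -sin(α), ∂y/∂u = sin(α), ∂y/∂v = cos(α)
g'_{uu} = (cos(α))(cos(α)) + (sin(α))(sin(α)) = 1
g'_{uv} = (cos(α))(-sin(α)) + (sin(α))(cos(α)) = 0
g'_{vv} = (-sin(α))(-sin(α)) + (cos(α))(cos(α)) = 1
g'_{ij} = diag(1, 1)
The Euclidean metric is invariant under rotations.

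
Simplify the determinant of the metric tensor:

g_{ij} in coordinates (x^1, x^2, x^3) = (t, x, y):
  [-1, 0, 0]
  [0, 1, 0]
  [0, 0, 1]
Diagonal metric: det(g) = g_{11}·g_{22}·g_{33}
= (-1)·(1)·(1)
det(g) = -1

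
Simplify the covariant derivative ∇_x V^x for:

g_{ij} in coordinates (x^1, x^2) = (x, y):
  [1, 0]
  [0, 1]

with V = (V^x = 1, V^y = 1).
All Christoffel symbols are zero.
∇_x V^x = ∂_x V^x + Γ^x_{x j} V^j
  = (0) + (0)(1) + (0)(1)
  = 0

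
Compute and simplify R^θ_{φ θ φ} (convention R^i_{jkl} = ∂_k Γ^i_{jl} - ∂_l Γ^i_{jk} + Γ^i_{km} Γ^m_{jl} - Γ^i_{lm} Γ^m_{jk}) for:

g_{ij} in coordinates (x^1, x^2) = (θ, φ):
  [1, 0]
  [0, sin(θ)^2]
Non-zero Christoffel symbols (Γ^k_{ij} = Γ^k_{ji}):
Γ^θ_{φ φ} = -sin(2*θ)/2
Γ^φ_{θ φ} = 1/tan(θ)
R^θ_{φ θ φ} = ∂_θ Γ^θ_{φ φ} - ∂_φ Γ^θ_{φ θ} + Γ^θ_{θ m} Γ^m_{φ φ} - Γ^θ_{φ m} Γ^m_{φ θ}
  = (-cos(2*θ)) - (0) + (0) - (-cos(θ)^2) = sin(θ)^2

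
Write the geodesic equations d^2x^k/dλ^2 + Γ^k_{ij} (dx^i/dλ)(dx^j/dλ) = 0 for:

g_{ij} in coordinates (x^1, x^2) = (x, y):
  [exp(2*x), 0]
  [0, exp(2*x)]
Geodesic equation: d^2x^k/dλ^2 + Γ^k_{ij} (dx^i/dλ)(dx^j/dλ) = 0.
Non-zero Christoffel symbols:
Γ^x_{x x} = 1
Γ^x_{y y} = -1
Γ^y_{x y} = 1
Substituting (the symmetric pair Γ^k_{ij}, Γ^k_{ji} combines into a factor 2):
d^2x/dλ^2 + (dx/dλ)^2 - (dy/dλ)^2 = 0
d^2y/dλ^2 + 2 (dx/dλ)(dy/dλ) = 0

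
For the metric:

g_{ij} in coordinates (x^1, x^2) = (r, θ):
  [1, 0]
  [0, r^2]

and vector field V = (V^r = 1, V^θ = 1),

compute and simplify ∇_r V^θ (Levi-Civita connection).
Non-zero Christoffel symbols:
Γ^r_{θ θ} = -r
Γ^θ_{r θ} = 1/r
∇_r V^θ = ∂_r V^θ + Γ^θ_{r j} V^j
  = (0) + (0)(1) + (1/r)(1)
  = 1/r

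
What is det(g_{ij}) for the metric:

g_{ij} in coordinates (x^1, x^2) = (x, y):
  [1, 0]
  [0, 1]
For a 2×2 metric: det(g) = g_{11}·g_{22} - g_{12}·g_{21}
= (1)·(1) - (0)·(0)
= 1 - 0
det(g) = 1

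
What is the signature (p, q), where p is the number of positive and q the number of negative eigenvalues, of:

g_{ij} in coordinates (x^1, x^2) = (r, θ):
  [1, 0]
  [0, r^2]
The metric is diagonal, so its eigenvalues are the diagonal entries: 1, r^2 (at a generic point, where coordinate-dependent entries are positive).
2 positive, 0 negative.
(2, 0) - Riemannian (positive definite)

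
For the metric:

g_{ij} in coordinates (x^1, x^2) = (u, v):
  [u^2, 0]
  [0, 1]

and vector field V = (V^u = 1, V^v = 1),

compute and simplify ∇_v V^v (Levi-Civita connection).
Non-zero Christoffel symbols:
Γ^u_{u u} = 1/u
∇_v V^v = ∂_v V^v + Γ^v_{v j} V^j
  = (0) + (0)(1) + (0)(1)
  = 0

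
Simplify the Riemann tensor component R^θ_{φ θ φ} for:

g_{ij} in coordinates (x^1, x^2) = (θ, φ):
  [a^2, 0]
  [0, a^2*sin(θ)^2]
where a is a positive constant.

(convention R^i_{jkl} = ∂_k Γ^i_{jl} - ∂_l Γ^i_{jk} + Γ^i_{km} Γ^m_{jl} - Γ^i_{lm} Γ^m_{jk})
Non-zero Christoffel symbols (Γ^k_{ij} = Γ^k_{ji}):
Γ^θ_{φ φ} = -sin(2*θ)/2
Γ^φ_{θ φ} = 1/tan(θ)
R^θ_{φ θ φ} = ∂_θ Γ^θ_{φ φ} - ∂_φ Γ^θ_{φ θ} + Γ^θ_{θ m} Γ^m_{φ φ} - Γ^θ_{φ m} Γ^m_{φ θ}
  = (-cos(2*θ)) - (0) + (0) - (-cos(θ)^2) = sin(θ)^2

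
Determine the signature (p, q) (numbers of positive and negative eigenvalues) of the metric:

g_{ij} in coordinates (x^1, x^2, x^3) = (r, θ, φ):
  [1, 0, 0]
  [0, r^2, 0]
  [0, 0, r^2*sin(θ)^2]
The metric is diagonal, so its eigenvalues are the diagonal entries: 1, r^2, r^2*sin(θ)^2 (at a generic point, where coordinate-dependent entries are positive).
3 positive, 0 negative.
(3, 0) - Riemannian (positive definite)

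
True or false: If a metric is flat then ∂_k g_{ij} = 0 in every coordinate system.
Flatness means R^i_{jkl} = 0; the components can still vary, e.g. the flat plane in polar coordinates has g_{θθ} = r^2.
False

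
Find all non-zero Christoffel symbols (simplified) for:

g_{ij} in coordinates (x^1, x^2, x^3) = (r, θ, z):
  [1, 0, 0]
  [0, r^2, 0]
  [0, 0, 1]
Using Γ^k_{ij} = (1/2) g^{km} (∂_i g_{mj} + ∂_j g_{mi} - ∂_m g_{ij}); the metric is diagonal, so only the m = k term contributes.
Non-zero symbols (using the symmetry Γ^k_{ij} = Γ^k_{ji}):
Γ^r_{θ θ} = (1/2) g^{rr} (∂_θ g_{rθ} + ∂_θ g_{rθ} - ∂_r g_{θθ}) = (1/2)(1)((0) + (0) - (2*r)) = -r
Γ^θ_{r θ} = (1/2) g^{θθ} (∂_r g_{θθ} + ∂_θ g_{θr} - ∂_θ g_{rθ}) = (1/2)(1/r^2)((2*r) + (0) - (0)) = 1/r
All other Christoffel symbols are zero.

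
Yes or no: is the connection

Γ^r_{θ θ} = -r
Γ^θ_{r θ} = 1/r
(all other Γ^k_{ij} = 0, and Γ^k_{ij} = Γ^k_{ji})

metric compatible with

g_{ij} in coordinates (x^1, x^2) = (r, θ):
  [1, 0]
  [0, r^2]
Using ∇_k g_{ij} = ∂_k g_{ij} - Γ^m_{ki} g_{mj} - Γ^m_{kj} g_{im}:
e.g. ∇_r g_{θθ} = (2*r) - (r) - (r) = 0
Every component ∇_k g_{ij} vanishes: the connection is metric compatible.
Yes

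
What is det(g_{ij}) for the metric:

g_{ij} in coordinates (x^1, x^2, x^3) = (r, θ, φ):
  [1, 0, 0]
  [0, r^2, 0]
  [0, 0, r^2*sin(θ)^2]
Diagonal metric: det(g) = g_{11}·g_{22}·g_{33}
= (1)·(r^2)·(r^2*sin(θ)^2)
det(g) = r^4*sin(θ)^2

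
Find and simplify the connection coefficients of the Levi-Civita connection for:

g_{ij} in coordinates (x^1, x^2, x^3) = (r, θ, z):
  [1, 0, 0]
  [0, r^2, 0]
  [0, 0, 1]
Using Γ^k_{ij} = (1/2) g^{km} (∂_i g_{mj} + ∂_j g_{mi} - ∂_m g_{ij}); the metric is diagonal, so only the m = k term contributes.
Non-zero symbols (using the symmetry Γ^k_{ij} = Γ^k_{ji}):
Γ^r_{θ θ} = (1/2) g^{rr} (∂_θ g_{rθ} + ∂_θ g_{rθ} - ∂_r g_{θθ}) = (1/2)(1)((0) + (0) - (2*r)) = -r
Γ^θ_{r θ} = (1/2) g^{θθ} (∂_r g_{θθ} + ∂_θ g_{θr} - ∂_θ g_{rθ}) = (1/2)(1/r^2)((2*r) + (0) - (0)) = 1/r
All other Christoffel symbols are zero.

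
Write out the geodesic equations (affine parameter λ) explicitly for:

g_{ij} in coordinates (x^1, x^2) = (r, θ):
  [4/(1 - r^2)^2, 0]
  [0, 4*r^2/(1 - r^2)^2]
Geodesic equation: d^2x^k/dλ^2 + Γ^k_{ij} (dx^i/dλ)(dx^j/dλ) = 0.
Non-zero Christoffel symbols:
Γ^r_{r r} = 2*r/(1 - r^2)
Γ^r_{θ θ} = (r^3 + r)/(r^2 - 1)
Γ^θ_{r θ} = (-r^2 - 1)/(r^3 - r)
Substituting (the symmetric pair Γ^k_{ij}, Γ^k_{ji} combines into a factor 2):
d^2r/dλ^2 + (2*r/(1 - r^2)) (dr/dλ)^2 + ((r^3 + r)/(r^2 - 1)) (dθ/dλ)^2 = 0
d^2θ/dλ^2 + ((-2*r^2 - 2)/(r^3 - r)) (dr/dλ)(dθ/dλ) = 0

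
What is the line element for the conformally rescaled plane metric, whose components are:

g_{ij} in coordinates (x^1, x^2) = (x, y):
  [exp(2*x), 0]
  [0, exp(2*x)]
ds^2 = g_{ij} dx^i dx^j; only the non-zero components contribute.
ds^2 = exp(2*x) dx^2 + exp(2*x) dy^2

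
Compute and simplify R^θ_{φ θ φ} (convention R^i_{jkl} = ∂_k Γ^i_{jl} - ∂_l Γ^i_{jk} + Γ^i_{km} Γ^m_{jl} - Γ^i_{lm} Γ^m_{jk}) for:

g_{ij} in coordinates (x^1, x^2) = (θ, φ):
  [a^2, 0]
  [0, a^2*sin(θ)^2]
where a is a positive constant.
Non-zero Christoffel symbols (Γ^k_{ij} = Γ^k_{ji}):
Γ^θ_{φ φ} = -sin(2*θ)/2
Γ^φ_{θ φ} = 1/tan(θ)
R^θ_{φ θ φ} = ∂_θ Γ^θ_{φ φ} - ∂_φ Γ^θ_{φ θ} + Γ^θ_{θ m} Γ^m_{φ φ} - Γ^θ_{φ m} Γ^m_{φ θ}
  = (-cos(2*θ)) - (0) + (0) - (-cos(θ)^2) = sin(θ)^2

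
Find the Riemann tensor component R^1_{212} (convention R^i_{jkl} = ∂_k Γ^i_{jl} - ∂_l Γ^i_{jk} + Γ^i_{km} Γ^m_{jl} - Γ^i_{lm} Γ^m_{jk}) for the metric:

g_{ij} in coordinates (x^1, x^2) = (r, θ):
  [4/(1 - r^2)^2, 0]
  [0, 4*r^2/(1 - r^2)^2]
Non-zero Christoffel symbols (Γ^k_{ij} = Γ^k_{ji}):
Γ^r_{r r} = 2*r/(1 - r^2)
Γ^r_{θ θ} = (r^3 + r)/(r^2 - 1)
Γ^θ_{r θ} = (-r^2 - 1)/(r^3 - r)
R^r_{θ r θ} = ∂_r Γ^r_{θ θ} - ∂_θ Γ^r_{θ r} + Γ^r_{r m} Γ^m_{θ θ} - Γ^r_{θ m} Γ^m_{θ r}
  = ((r^4 - 4*r^2 - 1)/(r^2 - 1)^2) - (0) + (-2*r^2*(r^2 + 1)/(r^2 - 1)^2) - (-(r^2 + 1)^2/(r^2 - 1)^2) = -4*r^2/(r^2 - 1)^2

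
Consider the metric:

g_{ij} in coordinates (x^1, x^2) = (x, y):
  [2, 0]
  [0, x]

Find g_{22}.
With x^1 = x, x^2 = y, g_{22} = g_{yy} is the row-2, column-2 entry of the matrix.
g_{22} = x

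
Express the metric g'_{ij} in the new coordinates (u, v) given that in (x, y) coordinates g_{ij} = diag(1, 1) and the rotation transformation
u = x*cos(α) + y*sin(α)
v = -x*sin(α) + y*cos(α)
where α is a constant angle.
Invert the transformation: x = u*cos(α) - v*sin(α), y = u*sin(α) + v*cos(α)
g'_{ij} = (∂x^k/∂x'^i)(∂x^l/∂x'^j) g_{kl}; with g_{kl} = δ_{kl} this is Σ_k (∂x^k/∂x'^i)(∂x^k/∂x'^j).
Jacobian: ∂x/∂u = cos(α), ∂x/∂v = -sin(α), ∂y/∂u = sin(α), ∂y/∂v = cos(α)
g'_{uu} = (cos(α))(cos(α)) + (sin(α))(sin(α)) = 1
g'_{uv} = (cos(α))(-sin(α)) + (sin(α))(cos(α)) = 0
g'_{vv} = (-sin(α))(-sin(α)) + (cos(α))(cos(α)) = 1
g'_{ij} = diag(1, 1)
The Euclidean metric is invariant under rotations.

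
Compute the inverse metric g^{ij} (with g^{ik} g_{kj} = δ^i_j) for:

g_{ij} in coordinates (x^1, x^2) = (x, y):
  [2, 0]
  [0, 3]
The metric is diagonal, so g^{ij} is diagonal with entries 1/g_{ii}: diag(1/2, 1/3).
g^{ij}:
  [1/2, 0]
  [0, 1/3]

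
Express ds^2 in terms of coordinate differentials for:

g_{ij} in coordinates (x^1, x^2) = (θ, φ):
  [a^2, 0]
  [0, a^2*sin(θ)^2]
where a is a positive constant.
ds^2 = g_{ij} dx^i dx^j; only the non-zero components contribute.
ds^2 = a^2 dθ^2 + a^2*sin(θ)^2 dφ^2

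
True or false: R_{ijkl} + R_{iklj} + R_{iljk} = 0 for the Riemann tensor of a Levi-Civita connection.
This is the first (algebraic) Bianchi identity.
True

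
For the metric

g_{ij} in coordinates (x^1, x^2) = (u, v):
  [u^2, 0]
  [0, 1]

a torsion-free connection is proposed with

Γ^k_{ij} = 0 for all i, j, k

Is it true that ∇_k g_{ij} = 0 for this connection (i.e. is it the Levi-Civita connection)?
Using ∇_k g_{ij} = ∂_k g_{ij} - Γ^m_{ki} g_{mj} - Γ^m_{kj} g_{im}:
∇_u g_{uu} = (2*u) - (0) - (0) = 2*u ≠ 0
So the connection is not metric compatible (it is not the Levi-Civita connection).
No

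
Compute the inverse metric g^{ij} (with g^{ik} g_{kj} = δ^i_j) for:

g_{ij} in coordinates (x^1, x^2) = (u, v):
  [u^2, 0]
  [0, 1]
The metric is diagonal, so g^{ij} is diagonal with entries 1/g_{ii}: diag(1/(u^2), 1).
g^{ij}:
  [1/u^2, 0]
  [0, 1]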